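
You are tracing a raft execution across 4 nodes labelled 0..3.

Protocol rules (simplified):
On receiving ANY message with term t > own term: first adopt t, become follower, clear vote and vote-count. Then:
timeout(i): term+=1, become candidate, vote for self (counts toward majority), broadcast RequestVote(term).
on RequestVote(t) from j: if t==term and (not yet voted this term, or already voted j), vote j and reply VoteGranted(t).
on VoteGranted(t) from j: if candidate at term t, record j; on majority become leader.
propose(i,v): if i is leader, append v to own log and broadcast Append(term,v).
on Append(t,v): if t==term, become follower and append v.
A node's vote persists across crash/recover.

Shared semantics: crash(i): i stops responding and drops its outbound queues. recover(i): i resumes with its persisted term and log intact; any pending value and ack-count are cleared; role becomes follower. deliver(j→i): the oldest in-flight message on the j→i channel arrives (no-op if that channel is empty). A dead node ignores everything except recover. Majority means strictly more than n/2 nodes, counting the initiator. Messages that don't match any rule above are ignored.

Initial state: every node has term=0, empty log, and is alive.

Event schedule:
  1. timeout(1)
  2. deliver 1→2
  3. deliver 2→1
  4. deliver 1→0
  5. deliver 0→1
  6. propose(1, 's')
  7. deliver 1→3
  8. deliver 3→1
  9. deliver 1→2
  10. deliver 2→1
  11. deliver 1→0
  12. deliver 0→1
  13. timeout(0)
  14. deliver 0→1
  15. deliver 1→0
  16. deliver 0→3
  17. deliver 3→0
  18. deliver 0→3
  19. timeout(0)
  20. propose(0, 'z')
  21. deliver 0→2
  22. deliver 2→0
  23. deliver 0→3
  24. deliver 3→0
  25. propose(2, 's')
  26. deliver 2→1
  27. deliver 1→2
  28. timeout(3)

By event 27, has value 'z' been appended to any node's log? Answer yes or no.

1. timeout(1):  <1:cand t1 ->
2. deliver 1→2:  <2:foll t1 ->
3. deliver 2→1:  nop
4. deliver 1→0:  <0:foll t1 ->
5. deliver 0→1:  <1:lead t1 ->
6. propose(1,'s'):  <1:lead t1 s>
7. deliver 1→3:  <3:foll t1 ->
8. deliver 3→1:  nop
9. deliver 1→2:  <2:foll t1 s>
10. deliver 2→1:  nop
11. deliver 1→0:  <0:foll t1 s>
12. deliver 0→1:  nop
13. timeout(0):  <0:cand t2 s>
14. deliver 0→1:  <1:foll t2 s>
15. deliver 1→0:  nop
16. deliver 0→3:  <3:foll t2 ->
17. deliver 3→0:  <0:lead t2 s>
18. deliver 0→3:  nop
19. timeout(0):  <0:cand t3 s>
20. propose(0,'z'):  nop
21. deliver 0→2:  <2:foll t2 s>
22. deliver 2→0:  nop
23. deliver 0→3:  <3:foll t3 ->
24. deliver 3→0:  nop
25. propose(2,'s'):  nop
26. deliver 2→1:  nop
27. deliver 1→2:  nop

no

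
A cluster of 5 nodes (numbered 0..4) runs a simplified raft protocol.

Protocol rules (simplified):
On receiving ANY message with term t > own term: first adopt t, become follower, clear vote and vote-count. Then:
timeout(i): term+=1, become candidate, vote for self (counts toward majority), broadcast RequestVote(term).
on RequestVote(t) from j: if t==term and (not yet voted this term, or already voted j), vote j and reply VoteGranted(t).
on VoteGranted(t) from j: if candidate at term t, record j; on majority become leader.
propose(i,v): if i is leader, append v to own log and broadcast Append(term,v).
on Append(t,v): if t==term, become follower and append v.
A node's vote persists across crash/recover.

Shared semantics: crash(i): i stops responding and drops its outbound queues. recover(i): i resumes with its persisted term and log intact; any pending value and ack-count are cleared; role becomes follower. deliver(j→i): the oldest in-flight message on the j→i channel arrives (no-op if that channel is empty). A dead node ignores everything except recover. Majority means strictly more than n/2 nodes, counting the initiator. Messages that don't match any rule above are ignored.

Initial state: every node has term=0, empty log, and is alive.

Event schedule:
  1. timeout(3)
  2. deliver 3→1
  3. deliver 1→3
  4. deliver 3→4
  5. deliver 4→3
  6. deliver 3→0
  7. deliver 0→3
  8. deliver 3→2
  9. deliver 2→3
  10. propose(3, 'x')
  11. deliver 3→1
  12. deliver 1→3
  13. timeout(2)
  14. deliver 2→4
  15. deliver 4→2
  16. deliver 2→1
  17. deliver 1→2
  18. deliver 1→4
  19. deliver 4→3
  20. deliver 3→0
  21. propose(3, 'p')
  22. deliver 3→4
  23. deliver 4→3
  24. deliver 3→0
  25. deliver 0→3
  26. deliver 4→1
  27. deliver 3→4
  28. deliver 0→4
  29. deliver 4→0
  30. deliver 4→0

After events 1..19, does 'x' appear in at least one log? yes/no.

after 1 — timeout(3): n3:cand/t1/[-]
after 2 — deliver 3→1: n1:foll/t1/[-]
after 3 — deliver 1→3: ·
after 4 — deliver 3→4: n4:foll/t1/[-]
after 5 — deliver 4→3: n3:lead/t1/[-]
after 6 — deliver 3→0: n0:foll/t1/[-]
after 7 — deliver 0→3: ·
after 8 — deliver 3→2: n2:foll/t1/[-]
after 9 — deliver 2→3: ·
after 10 — propose(3,'x'): n3:lead/t1/[x]
after 11 — deliver 3→1: n1:foll/t1/[x]
after 12 — deliver 1→3: ·
after 13 — timeout(2): n2:cand/t2/[-]
after 14 — deliver 2→4: n4:foll/t2/[-]
after 15 — deliver 4→2: ·
after 16 — deliver 2→1: n1:foll/t2/[x]
after 17 — deliver 1→2: n2:lead/t2/[-]
after 18 — deliver 1→4: ·
after 19 — deliver 4→3: ·

yes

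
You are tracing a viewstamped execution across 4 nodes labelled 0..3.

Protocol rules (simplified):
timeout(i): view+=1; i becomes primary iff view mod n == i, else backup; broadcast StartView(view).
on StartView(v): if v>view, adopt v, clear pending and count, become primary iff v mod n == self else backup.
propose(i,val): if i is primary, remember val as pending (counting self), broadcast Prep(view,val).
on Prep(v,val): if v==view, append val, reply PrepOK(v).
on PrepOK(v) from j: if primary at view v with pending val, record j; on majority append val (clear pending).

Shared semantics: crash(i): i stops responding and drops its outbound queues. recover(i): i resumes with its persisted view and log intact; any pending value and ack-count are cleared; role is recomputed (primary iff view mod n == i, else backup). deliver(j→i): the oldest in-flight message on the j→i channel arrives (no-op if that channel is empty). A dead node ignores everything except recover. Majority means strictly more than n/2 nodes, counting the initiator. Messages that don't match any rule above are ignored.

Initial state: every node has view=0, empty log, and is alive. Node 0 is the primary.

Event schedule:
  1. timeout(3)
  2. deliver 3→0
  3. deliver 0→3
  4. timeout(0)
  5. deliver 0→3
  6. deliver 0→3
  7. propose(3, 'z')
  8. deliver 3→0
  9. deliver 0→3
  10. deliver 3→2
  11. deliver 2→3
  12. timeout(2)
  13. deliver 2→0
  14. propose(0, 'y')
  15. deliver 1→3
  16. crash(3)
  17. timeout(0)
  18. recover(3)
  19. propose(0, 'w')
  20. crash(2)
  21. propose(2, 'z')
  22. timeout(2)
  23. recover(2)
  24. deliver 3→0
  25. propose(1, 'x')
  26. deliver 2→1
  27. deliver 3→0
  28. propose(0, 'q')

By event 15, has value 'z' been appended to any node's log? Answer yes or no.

e1 timeout(3): 3[back,v=1,-]
e2 deliver 3→0: 0[back,v=1,-]
e3 deliver 0→3: ·
e4 timeout(0): 0[back,v=2,-]
e5 deliver 0→3: 3[back,v=2,-]
e6 deliver 0→3: ·
e7 propose(3,'z'): ·
e8 deliver 3→0: ·
e9 deliver 0→3: ·
e10 deliver 3→2: 2[back,v=1,-]
e11 deliver 2→3: ·
e12 timeout(2): 2[prim,v=2,-]
e13 deliver 2→0: ·
e14 propose(0,'y'): ·
e15 deliver 1→3: ·

no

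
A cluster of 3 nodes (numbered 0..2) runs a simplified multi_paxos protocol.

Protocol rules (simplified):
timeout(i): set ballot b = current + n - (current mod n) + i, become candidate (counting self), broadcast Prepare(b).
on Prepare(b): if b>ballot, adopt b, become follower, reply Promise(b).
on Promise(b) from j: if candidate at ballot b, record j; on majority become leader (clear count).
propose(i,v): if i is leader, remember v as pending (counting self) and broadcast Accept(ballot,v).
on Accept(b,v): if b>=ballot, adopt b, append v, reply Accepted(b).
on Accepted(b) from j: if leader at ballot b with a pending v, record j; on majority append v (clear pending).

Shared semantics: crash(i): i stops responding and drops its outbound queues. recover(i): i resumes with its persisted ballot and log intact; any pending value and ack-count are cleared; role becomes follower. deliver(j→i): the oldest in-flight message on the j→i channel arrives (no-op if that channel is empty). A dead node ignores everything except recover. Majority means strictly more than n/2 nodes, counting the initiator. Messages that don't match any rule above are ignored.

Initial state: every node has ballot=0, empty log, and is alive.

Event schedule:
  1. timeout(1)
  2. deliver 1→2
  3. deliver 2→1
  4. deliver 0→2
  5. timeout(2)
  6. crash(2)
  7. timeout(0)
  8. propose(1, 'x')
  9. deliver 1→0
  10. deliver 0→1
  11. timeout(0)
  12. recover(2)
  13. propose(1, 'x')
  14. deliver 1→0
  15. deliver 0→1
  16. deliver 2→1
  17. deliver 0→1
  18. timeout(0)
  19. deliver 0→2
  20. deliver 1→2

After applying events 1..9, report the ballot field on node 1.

[1] timeout(1) → N1(cand b4 [-])
[2] deliver 1→2 → N2(foll b4 [-])
[3] deliver 2→1 → N1(lead b4 [-])
[4] deliver 0→2 → ∅
[5] timeout(2) → N2(cand b8 [-])
[6] crash(2) → N2(✗cand b8 [-])
[7] timeout(0) → N0(cand b3 [-])
[8] propose(1,'x') → ∅
[9] deliver 1→0 → N0(foll b4 [-])

4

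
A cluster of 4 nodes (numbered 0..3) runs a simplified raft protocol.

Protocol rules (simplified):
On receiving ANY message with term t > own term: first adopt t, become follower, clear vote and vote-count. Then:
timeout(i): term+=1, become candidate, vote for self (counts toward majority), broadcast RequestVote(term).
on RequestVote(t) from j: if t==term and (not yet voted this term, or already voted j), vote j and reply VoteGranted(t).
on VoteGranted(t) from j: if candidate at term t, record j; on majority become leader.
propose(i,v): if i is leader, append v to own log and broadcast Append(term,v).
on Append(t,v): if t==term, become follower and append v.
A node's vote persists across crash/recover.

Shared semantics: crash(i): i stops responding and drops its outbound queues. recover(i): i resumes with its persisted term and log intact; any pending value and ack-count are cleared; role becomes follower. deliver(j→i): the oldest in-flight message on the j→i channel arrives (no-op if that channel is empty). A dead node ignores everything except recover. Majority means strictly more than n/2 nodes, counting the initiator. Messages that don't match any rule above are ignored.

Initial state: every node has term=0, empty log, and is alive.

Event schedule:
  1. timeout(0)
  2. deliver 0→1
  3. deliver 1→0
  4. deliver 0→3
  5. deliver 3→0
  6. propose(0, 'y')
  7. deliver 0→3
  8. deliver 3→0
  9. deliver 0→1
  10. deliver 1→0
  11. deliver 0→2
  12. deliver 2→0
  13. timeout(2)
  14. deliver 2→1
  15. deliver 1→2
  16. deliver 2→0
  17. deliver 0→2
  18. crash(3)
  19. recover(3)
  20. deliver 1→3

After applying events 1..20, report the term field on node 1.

2

[1] timeout(0) → N0(cand t1 [-])
[2] deliver 0→1 → N1(foll t1 [-])
[3] deliver 1→0 → ∅
[4] deliver 0→3 → N3(foll t1 [-])
[5] deliver 3→0 → N0(lead t1 [-])
[6] propose(0,'y') → N0(lead t1 [y])
[7] deliver 0→3 → N3(foll t1 [y])
[8] deliver 3→0 → ∅
[9] deliver 0→1 → N1(foll t1 [y])
[10] deliver 1→0 → ∅
[11] deliver 0→2 → N2(foll t1 [-])
[12] deliver 2→0 → ∅
[13] timeout(2) → N2(cand t2 [-])
[14] deliver 2→1 → N1(foll t2 [y])
[15] deliver 1→2 → ∅
[16] deliver 2→0 → N0(foll t2 [y])
[17] deliver 0→2 → ∅
[18] crash(3) → N3(✗foll t1 [y])
[19] recover(3) → N3(foll t1 [y])
[20] deliver 1→3 → ∅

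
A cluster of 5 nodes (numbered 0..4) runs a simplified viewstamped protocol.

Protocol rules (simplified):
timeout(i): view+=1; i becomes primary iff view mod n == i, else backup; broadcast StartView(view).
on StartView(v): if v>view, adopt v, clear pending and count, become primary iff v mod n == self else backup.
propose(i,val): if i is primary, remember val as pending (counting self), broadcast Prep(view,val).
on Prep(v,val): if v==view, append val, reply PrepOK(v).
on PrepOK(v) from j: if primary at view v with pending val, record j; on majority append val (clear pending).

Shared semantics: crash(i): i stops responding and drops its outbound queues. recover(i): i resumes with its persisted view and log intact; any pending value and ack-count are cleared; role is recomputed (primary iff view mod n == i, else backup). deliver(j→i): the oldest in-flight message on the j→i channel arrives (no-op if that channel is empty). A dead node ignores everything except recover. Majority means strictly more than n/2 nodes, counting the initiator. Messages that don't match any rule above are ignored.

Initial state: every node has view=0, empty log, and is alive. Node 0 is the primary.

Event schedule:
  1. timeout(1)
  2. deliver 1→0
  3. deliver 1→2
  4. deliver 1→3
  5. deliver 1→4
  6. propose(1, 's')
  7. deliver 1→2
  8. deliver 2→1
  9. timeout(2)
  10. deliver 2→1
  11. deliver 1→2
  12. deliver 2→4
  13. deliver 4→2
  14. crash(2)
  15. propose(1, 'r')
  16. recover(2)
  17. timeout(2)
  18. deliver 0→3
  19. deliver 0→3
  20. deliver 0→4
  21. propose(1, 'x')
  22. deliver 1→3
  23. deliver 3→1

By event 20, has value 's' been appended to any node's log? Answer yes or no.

yes

1. timeout(1):  <1:prim v1 ->
2. deliver 1→0:  <0:back v1 ->
3. deliver 1→2:  <2:back v1 ->
4. deliver 1→3:  <3:back v1 ->
5. deliver 1→4:  <4:back v1 ->
6. propose(1,'s'):  nop
7. deliver 1→2:  <2:back v1 s>
8. deliver 2→1:  nop
9. timeout(2):  <2:prim v2 s>
10. deliver 2→1:  <1:back v2 ->
11. deliver 1→2:  nop
12. deliver 2→4:  <4:back v2 ->
13. deliver 4→2:  nop
14. crash(2):  <2:✗prim v2 s>
15. propose(1,'r'):  nop
16. recover(2):  <2:prim v2 s>
17. timeout(2):  <2:back v3 s>
18. deliver 0→3:  nop
19. deliver 0→3:  nop
20. deliver 0→4:  nop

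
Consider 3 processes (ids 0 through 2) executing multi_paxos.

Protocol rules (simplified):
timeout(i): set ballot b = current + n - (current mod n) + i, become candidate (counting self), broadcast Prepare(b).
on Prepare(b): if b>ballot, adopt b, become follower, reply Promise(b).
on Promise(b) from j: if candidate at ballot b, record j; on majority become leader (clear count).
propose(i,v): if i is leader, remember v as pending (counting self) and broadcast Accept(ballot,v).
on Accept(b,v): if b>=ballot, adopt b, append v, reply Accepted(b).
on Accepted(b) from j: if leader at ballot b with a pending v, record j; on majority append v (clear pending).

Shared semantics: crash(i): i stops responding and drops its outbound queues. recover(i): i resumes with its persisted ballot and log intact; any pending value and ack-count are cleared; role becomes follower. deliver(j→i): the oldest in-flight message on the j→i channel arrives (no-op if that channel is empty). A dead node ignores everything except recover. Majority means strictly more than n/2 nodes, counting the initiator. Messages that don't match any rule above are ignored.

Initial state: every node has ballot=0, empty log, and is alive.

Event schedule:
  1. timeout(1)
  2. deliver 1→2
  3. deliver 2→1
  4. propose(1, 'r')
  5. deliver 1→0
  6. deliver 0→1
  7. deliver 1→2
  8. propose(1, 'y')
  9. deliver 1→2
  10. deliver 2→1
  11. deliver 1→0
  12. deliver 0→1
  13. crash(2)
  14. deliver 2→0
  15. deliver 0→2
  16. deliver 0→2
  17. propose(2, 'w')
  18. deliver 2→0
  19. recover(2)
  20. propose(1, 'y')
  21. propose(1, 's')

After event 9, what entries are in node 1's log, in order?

1. timeout(1):  <1:cand b4 ->
2. deliver 1→2:  <2:foll b4 ->
3. deliver 2→1:  <1:lead b4 ->
4. propose(1,'r'):  nop
5. deliver 1→0:  <0:foll b4 ->
6. deliver 0→1:  nop
7. deliver 1→2:  <2:foll b4 r>
8. propose(1,'y'):  nop
9. deliver 1→2:  <2:foll b4 r,y>

empty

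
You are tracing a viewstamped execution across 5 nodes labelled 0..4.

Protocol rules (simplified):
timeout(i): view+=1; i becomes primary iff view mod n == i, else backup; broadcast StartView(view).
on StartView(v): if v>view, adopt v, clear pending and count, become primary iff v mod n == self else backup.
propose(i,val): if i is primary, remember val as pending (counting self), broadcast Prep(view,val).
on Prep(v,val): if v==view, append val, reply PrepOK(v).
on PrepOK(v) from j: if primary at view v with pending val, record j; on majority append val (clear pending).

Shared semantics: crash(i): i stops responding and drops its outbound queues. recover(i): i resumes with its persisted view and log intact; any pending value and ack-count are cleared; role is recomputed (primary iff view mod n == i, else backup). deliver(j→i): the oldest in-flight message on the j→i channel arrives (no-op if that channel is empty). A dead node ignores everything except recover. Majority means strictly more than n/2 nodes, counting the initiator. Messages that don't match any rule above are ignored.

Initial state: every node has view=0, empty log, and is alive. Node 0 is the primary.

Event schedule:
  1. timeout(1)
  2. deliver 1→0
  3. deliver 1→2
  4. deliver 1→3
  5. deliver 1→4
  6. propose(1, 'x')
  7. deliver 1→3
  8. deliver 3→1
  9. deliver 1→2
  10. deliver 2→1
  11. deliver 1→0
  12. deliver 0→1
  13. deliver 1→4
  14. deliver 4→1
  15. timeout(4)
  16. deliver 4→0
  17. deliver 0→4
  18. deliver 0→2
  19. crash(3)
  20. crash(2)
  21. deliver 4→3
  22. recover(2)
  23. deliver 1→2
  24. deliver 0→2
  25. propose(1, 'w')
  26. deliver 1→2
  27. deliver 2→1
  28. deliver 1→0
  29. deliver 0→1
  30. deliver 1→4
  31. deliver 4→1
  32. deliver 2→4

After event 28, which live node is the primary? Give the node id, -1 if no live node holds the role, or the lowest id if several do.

1

step 1 timeout(1): 1={prim,v=1,log=-}
step 2 deliver 1→0: 0={back,v=1,log=-}
step 3 deliver 1→2: 2={back,v=1,log=-}
step 4 deliver 1→3: 3={back,v=1,log=-}
step 5 deliver 1→4: 4={back,v=1,log=-}
step 6 propose(1,'x'): —
step 7 deliver 1→3: 3={back,v=1,log=x}
step 8 deliver 3→1: —
step 9 deliver 1→2: 2={back,v=1,log=x}
step 10 deliver 2→1: 1={prim,v=1,log=x}
step 11 deliver 1→0: 0={back,v=1,log=x}
step 12 deliver 0→1: —
step 13 deliver 1→4: 4={back,v=1,log=x}
step 14 deliver 4→1: —
step 15 timeout(4): 4={back,v=2,log=x}
step 16 deliver 4→0: 0={back,v=2,log=x}
step 17 deliver 0→4: —
step 18 deliver 0→2: —
step 19 crash(3): 3={✗back,v=1,log=x}
step 20 crash(2): 2={✗back,v=1,log=x}
step 21 deliver 4→3: —
step 22 recover(2): 2={back,v=1,log=x}
step 23 deliver 1→2: —
step 24 deliver 0→2: —
step 25 propose(1,'w'): —
step 26 deliver 1→2: 2={back,v=1,log=x,w}
step 27 deliver 2→1: —
step 28 deliver 1→0: —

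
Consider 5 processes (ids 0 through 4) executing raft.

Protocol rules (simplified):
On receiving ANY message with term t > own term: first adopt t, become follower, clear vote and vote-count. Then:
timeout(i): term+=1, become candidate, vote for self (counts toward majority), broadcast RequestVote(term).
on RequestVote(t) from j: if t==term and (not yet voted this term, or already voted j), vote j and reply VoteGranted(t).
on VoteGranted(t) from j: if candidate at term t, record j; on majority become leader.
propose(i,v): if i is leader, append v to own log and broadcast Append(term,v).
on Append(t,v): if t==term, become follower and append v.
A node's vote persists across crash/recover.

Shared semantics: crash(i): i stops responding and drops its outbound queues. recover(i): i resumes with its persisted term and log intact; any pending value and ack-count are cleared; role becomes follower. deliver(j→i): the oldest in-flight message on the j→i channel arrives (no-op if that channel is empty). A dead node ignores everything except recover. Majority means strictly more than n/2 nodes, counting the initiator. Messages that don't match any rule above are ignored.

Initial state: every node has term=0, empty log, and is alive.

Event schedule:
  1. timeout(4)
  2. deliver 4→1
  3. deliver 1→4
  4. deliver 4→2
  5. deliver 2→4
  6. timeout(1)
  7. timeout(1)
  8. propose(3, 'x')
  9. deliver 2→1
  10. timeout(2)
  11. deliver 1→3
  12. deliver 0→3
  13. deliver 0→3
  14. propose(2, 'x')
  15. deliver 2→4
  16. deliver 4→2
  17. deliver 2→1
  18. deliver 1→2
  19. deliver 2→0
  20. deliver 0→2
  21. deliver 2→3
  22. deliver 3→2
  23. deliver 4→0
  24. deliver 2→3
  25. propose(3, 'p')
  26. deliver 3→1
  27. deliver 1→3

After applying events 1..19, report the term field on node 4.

2

[1] timeout(4) → N4(cand t1 [-])
[2] deliver 4→1 → N1(foll t1 [-])
[3] deliver 1→4 → ∅
[4] deliver 4→2 → N2(foll t1 [-])
[5] deliver 2→4 → N4(lead t1 [-])
[6] timeout(1) → N1(cand t2 [-])
[7] timeout(1) → N1(cand t3 [-])
[8] propose(3,'x') → ∅
[9] deliver 2→1 → ∅
[10] timeout(2) → N2(cand t2 [-])
[11] deliver 1→3 → N3(foll t2 [-])
[12] deliver 0→3 → ∅
[13] deliver 0→3 → ∅
[14] propose(2,'x') → ∅
[15] deliver 2→4 → N4(foll t2 [-])
[16] deliver 4→2 → ∅
[17] deliver 2→1 → ∅
[18] deliver 1→2 → ∅
[19] deliver 2→0 → N0(foll t2 [-])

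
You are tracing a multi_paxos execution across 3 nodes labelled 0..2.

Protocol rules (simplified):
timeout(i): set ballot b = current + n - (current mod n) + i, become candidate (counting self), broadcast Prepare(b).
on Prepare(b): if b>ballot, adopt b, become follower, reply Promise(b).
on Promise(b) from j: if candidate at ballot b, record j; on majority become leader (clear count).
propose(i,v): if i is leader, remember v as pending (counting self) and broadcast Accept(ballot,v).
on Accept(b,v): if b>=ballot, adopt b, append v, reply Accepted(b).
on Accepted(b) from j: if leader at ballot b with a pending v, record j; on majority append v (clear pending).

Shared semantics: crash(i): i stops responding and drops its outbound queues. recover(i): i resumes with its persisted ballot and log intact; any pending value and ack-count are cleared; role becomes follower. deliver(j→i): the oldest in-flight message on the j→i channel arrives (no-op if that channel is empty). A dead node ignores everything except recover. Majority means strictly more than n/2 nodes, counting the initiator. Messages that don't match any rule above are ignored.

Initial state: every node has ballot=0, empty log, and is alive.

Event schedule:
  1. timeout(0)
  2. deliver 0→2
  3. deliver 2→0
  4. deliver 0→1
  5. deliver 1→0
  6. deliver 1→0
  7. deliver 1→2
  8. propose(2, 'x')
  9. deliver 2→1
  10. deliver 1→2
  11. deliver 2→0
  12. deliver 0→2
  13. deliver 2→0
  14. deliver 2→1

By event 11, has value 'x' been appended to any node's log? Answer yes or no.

step 1 timeout(0): 0={cand,b=3,log=-}
step 2 deliver 0→2: 2={foll,b=3,log=-}
step 3 deliver 2→0: 0={lead,b=3,log=-}
step 4 deliver 0→1: 1={foll,b=3,log=-}
step 5 deliver 1→0: —
step 6 deliver 1→0: —
step 7 deliver 1→2: —
step 8 propose(2,'x'): —
step 9 deliver 2→1: —
step 10 deliver 1→2: —
step 11 deliver 2→0: —

no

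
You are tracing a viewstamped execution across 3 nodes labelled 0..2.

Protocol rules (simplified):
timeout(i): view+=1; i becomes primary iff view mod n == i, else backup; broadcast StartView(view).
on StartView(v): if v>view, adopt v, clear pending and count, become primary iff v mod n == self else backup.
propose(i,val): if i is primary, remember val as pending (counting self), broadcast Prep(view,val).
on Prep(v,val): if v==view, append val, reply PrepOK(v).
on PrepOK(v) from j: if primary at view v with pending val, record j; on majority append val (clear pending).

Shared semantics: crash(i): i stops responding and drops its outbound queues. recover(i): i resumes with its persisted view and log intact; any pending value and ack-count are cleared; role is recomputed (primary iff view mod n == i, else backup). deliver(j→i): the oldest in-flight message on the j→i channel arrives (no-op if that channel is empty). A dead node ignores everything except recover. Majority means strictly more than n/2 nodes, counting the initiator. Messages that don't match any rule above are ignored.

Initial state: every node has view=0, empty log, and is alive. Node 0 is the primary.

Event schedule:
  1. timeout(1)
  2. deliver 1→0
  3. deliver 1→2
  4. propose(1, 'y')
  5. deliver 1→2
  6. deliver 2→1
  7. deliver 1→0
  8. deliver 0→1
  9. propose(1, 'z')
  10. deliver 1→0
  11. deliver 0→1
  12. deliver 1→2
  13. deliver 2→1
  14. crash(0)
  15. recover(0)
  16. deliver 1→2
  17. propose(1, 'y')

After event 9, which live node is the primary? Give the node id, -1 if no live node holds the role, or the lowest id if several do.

e1 timeout(1): 1[prim,v=1,-]
e2 deliver 1→0: 0[back,v=1,-]
e3 deliver 1→2: 2[back,v=1,-]
e4 propose(1,'y'): ·
e5 deliver 1→2: 2[back,v=1,y]
e6 deliver 2→1: 1[prim,v=1,y]
e7 deliver 1→0: 0[back,v=1,y]
e8 deliver 0→1: ·
e9 propose(1,'z'): ·

1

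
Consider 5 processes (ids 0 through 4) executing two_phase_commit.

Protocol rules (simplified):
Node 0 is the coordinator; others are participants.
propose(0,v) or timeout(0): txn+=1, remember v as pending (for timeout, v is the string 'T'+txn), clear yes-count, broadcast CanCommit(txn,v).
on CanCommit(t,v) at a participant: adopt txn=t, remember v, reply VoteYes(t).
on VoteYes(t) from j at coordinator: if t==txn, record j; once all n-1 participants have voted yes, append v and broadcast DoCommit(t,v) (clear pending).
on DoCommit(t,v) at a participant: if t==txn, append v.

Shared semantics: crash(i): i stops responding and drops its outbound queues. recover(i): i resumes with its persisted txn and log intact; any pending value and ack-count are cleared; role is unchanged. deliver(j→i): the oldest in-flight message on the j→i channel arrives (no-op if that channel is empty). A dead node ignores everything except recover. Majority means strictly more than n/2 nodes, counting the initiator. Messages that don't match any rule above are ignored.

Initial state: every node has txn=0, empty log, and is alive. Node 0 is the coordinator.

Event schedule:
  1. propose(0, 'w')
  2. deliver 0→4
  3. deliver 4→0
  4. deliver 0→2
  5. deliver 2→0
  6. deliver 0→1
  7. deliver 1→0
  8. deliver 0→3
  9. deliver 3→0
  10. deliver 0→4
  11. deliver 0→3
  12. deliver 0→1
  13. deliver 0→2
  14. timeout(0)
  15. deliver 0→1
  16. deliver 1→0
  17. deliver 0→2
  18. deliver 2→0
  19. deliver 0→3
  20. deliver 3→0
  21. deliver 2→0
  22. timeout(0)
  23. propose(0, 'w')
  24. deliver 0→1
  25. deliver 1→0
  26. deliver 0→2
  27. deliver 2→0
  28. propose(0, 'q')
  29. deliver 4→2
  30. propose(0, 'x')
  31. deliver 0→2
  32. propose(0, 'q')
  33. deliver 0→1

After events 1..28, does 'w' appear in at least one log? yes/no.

step 1 propose(0,'w'): 0={coor,t=1,log=-}
step 2 deliver 0→4: 4={part,t=1,log=-}
step 3 deliver 4→0: —
step 4 deliver 0→2: 2={part,t=1,log=-}
step 5 deliver 2→0: —
step 6 deliver 0→1: 1={part,t=1,log=-}
step 7 deliver 1→0: —
step 8 deliver 0→3: 3={part,t=1,log=-}
step 9 deliver 3→0: 0={coor,t=1,log=w}
step 10 deliver 0→4: 4={part,t=1,log=w}
step 11 deliver 0→3: 3={part,t=1,log=w}
step 12 deliver 0→1: 1={part,t=1,log=w}
step 13 deliver 0→2: 2={part,t=1,log=w}
step 14 timeout(0): 0={coor,t=2,log=w}
step 15 deliver 0→1: 1={part,t=2,log=w}
step 16 deliver 1→0: —
step 17 deliver 0→2: 2={part,t=2,log=w}
step 18 deliver 2→0: —
step 19 deliver 0→3: 3={part,t=2,log=w}
step 20 deliver 3→0: —
step 21 deliver 2→0: —
step 22 timeout(0): 0={coor,t=3,log=w}
step 23 propose(0,'w'): 0={coor,t=4,log=w}
step 24 deliver 0→1: 1={part,t=3,log=w}
step 25 deliver 1→0: —
step 26 deliver 0→2: 2={part,t=3,log=w}
step 27 deliver 2→0: —
step 28 propose(0,'q'): 0={coor,t=5,log=w}

yes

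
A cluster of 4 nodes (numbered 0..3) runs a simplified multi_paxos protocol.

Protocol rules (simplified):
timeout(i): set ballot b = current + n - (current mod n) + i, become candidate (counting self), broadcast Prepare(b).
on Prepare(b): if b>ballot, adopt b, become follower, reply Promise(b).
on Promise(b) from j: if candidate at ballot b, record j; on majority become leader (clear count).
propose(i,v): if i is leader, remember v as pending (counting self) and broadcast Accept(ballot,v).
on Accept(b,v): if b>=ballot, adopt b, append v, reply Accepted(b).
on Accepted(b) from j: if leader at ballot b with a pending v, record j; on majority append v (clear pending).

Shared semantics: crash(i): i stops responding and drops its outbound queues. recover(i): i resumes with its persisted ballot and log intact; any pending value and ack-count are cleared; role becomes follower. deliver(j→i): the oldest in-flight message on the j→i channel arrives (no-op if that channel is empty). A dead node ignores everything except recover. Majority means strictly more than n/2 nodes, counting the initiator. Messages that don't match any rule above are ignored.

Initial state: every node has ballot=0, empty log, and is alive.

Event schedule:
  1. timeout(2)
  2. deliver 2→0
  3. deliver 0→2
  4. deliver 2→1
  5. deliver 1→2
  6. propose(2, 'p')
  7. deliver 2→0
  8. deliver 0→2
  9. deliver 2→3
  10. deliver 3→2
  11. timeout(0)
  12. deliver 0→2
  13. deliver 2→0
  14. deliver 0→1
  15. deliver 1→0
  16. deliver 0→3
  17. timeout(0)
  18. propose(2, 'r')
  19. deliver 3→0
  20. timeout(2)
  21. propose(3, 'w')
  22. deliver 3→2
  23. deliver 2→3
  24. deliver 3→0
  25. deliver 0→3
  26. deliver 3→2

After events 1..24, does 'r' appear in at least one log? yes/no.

no

[1] timeout(2) → N2(cand b6 [-])
[2] deliver 2→0 → N0(foll b6 [-])
[3] deliver 0→2 → ∅
[4] deliver 2→1 → N1(foll b6 [-])
[5] deliver 1→2 → N2(lead b6 [-])
[6] propose(2,'p') → ∅
[7] deliver 2→0 → N0(foll b6 [p])
[8] deliver 0→2 → ∅
[9] deliver 2→3 → N3(foll b6 [-])
[10] deliver 3→2 → ∅
[11] timeout(0) → N0(cand b8 [p])
[12] deliver 0→2 → N2(foll b8 [-])
[13] deliver 2→0 → ∅
[14] deliver 0→1 → N1(foll b8 [-])
[15] deliver 1→0 → N0(lead b8 [p])
[16] deliver 0→3 → N3(foll b8 [-])
[17] timeout(0) → N0(cand b12 [p])
[18] propose(2,'r') → ∅
[19] deliver 3→0 → ∅
[20] timeout(2) → N2(cand b14 [-])
[21] propose(3,'w') → ∅
[22] deliver 3→2 → ∅
[23] deliver 2→3 → ∅
[24] deliver 3→0 → ∅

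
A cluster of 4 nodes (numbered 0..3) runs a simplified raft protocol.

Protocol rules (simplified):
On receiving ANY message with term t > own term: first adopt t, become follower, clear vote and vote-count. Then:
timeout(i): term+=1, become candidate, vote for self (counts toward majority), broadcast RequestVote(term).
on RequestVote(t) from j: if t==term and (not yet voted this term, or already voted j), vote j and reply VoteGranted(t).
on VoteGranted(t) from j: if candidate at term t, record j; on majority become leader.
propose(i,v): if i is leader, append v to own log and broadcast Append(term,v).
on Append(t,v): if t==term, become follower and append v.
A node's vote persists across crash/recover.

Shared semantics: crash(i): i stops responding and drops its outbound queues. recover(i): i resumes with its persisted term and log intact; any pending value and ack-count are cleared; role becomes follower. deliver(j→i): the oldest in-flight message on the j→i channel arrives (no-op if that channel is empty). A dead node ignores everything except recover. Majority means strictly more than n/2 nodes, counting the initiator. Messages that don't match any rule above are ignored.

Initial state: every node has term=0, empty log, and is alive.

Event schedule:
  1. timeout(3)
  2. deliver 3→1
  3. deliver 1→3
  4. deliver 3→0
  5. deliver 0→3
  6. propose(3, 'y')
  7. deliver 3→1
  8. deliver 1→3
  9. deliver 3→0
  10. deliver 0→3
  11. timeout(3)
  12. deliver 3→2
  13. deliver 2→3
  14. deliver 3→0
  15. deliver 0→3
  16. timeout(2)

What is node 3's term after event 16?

2

step 1 timeout(3): 3={cand,t=1,log=-}
step 2 deliver 3→1: 1={foll,t=1,log=-}
step 3 deliver 1→3: —
step 4 deliver 3→0: 0={foll,t=1,log=-}
step 5 deliver 0→3: 3={lead,t=1,log=-}
step 6 propose(3,'y'): 3={lead,t=1,log=y}
step 7 deliver 3→1: 1={foll,t=1,log=y}
step 8 deliver 1→3: —
step 9 deliver 3→0: 0={foll,t=1,log=y}
step 10 deliver 0→3: —
step 11 timeout(3): 3={cand,t=2,log=y}
step 12 deliver 3→2: 2={foll,t=1,log=-}
step 13 deliver 2→3: —
step 14 deliver 3→0: 0={foll,t=2,log=y}
step 15 deliver 0→3: —
step 16 timeout(2): 2={cand,t=2,log=-}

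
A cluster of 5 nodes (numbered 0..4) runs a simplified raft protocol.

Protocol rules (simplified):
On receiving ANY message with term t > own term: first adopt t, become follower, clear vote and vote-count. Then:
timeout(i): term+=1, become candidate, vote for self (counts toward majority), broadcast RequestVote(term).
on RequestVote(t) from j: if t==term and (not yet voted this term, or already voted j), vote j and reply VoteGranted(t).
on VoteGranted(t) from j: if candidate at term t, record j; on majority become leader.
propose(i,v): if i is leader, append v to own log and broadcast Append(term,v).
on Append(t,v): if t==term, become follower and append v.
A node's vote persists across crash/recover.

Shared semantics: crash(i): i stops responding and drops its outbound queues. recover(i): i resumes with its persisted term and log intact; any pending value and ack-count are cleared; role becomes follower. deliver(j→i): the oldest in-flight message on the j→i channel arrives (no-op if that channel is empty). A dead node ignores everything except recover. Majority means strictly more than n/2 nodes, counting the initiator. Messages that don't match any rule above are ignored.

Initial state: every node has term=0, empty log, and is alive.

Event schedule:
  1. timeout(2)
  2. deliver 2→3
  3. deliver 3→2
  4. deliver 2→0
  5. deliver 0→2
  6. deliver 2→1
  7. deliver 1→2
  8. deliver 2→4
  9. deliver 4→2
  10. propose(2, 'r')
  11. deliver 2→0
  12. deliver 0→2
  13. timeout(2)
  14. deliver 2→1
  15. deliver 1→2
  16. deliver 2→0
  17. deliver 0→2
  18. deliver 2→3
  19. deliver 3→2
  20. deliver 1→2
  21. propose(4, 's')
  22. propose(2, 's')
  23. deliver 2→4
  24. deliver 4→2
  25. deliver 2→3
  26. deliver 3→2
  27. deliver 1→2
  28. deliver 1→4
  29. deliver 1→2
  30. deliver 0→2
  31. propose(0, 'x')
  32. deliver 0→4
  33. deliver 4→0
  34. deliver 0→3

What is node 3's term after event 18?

e1 timeout(2): 2[cand,t=1,-]
e2 deliver 2→3: 3[foll,t=1,-]
e3 deliver 3→2: ·
e4 deliver 2→0: 0[foll,t=1,-]
e5 deliver 0→2: 2[lead,t=1,-]
e6 deliver 2→1: 1[foll,t=1,-]
e7 deliver 1→2: ·
e8 deliver 2→4: 4[foll,t=1,-]
e9 deliver 4→2: ·
e10 propose(2,'r'): 2[lead,t=1,r]
e11 deliver 2→0: 0[foll,t=1,r]
e12 deliver 0→2: ·
e13 timeout(2): 2[cand,t=2,r]
e14 deliver 2→1: 1[foll,t=1,r]
e15 deliver 1→2: ·
e16 deliver 2→0: 0[foll,t=2,r]
e17 deliver 0→2: ·
e18 deliver 2→3: 3[foll,t=1,r]

1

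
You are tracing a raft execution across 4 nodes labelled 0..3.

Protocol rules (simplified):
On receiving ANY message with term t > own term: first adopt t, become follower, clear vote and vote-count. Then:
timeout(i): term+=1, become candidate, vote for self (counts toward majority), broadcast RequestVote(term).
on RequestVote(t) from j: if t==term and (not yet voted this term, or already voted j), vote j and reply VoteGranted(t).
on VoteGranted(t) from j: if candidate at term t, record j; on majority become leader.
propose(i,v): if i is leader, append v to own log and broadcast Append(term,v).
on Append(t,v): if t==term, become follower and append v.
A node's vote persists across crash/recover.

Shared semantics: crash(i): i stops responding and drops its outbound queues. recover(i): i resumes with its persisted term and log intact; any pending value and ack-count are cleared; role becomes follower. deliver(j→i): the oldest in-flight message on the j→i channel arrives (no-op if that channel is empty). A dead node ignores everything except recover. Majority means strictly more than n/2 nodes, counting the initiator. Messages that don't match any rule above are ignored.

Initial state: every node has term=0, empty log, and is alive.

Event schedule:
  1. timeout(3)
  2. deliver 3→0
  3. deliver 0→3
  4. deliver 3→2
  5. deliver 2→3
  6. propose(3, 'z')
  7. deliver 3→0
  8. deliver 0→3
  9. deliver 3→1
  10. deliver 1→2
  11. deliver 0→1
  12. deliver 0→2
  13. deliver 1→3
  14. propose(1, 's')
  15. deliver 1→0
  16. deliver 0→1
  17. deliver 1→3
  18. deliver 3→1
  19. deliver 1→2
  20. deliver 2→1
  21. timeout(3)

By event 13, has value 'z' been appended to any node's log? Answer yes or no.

yes

after 1 — timeout(3): n3:cand/t1/[-]
after 2 — deliver 3→0: n0:foll/t1/[-]
after 3 — deliver 0→3: ·
after 4 — deliver 3→2: n2:foll/t1/[-]
after 5 — deliver 2→3: n3:lead/t1/[-]
after 6 — propose(3,'z'): n3:lead/t1/[z]
after 7 — deliver 3→0: n0:foll/t1/[z]
after 8 — deliver 0→3: ·
after 9 — deliver 3→1: n1:foll/t1/[-]
after 10 — deliver 1→2: ·
after 11 — deliver 0→1: ·
after 12 — deliver 0→2: ·
after 13 — deliver 1→3: ·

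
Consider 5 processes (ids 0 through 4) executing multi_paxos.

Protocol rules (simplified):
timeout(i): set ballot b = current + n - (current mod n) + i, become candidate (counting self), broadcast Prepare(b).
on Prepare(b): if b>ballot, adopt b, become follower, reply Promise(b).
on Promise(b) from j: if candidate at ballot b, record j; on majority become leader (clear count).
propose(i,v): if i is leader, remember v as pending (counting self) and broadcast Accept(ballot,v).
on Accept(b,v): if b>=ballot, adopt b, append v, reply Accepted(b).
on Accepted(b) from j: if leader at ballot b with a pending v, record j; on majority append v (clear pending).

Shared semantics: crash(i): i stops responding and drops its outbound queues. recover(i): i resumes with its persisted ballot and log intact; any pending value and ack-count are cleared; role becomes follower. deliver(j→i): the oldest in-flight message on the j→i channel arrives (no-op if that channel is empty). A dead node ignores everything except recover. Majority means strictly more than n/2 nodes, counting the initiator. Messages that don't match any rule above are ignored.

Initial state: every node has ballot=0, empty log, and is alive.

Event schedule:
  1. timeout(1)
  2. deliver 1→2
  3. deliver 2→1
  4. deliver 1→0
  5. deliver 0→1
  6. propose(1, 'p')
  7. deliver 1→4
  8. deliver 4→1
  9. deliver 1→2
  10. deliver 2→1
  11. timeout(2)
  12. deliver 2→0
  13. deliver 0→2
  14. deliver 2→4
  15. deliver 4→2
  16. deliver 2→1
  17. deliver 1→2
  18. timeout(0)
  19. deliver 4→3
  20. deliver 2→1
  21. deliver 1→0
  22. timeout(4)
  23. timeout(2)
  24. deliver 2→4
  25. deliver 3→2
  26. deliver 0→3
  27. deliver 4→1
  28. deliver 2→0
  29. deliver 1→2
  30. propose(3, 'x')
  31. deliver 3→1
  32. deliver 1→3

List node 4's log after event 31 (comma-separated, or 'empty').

after 1 — timeout(1): n1:cand/b6/[-]
after 2 — deliver 1→2: n2:foll/b6/[-]
after 3 — deliver 2→1: ·
after 4 — deliver 1→0: n0:foll/b6/[-]
after 5 — deliver 0→1: n1:lead/b6/[-]
after 6 — propose(1,'p'): ·
after 7 — deliver 1→4: n4:foll/b6/[-]
after 8 — deliver 4→1: ·
after 9 — deliver 1→2: n2:foll/b6/[p]
after 10 — deliver 2→1: ·
after 11 — timeout(2): n2:cand/b12/[p]
after 12 — deliver 2→0: n0:foll/b12/[-]
after 13 — deliver 0→2: ·
after 14 — deliver 2→4: n4:foll/b12/[-]
after 15 — deliver 4→2: n2:lead/b12/[p]
after 16 — deliver 2→1: n1:foll/b12/[-]
after 17 — deliver 1→2: ·
after 18 — timeout(0): n0:cand/b15/[-]
after 19 — deliver 4→3: ·
after 20 — deliver 2→1: ·
after 21 — deliver 1→0: ·
after 22 — timeout(4): n4:cand/b19/[-]
after 23 — timeout(2): n2:cand/b17/[p]
after 24 — deliver 2→4: ·
after 25 — deliver 3→2: ·
after 26 — deliver 0→3: n3:foll/b15/[-]
after 27 — deliver 4→1: n1:foll/b19/[-]
after 28 — deliver 2→0: n0:foll/b17/[-]
after 29 — deliver 1→2: ·
after 30 — propose(3,'x'): ·
after 31 — deliver 3→1: ·

empty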